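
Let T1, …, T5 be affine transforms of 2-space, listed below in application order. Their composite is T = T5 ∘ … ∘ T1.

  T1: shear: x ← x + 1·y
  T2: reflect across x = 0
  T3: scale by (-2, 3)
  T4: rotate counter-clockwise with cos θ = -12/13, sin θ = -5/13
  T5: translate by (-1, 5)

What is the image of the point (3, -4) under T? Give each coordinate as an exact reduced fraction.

T(p) = (-49/13, 219/13)

T1 shear: x ← x + 1·y: (3, -4) → (-1, -4)
T2 reflect across x = 0: (-1, -4) → (1, -4)
T3 scale by (-2, 3): (1, -4) → (-2, -12)
T4 rotate counter-clockwise with cos θ = -12/13, sin θ = -5/13: (-2, -12) → (-36/13, 154/13)
T5 translate by (-1, 5): (-36/13, 154/13) → (-49/13, 219/13)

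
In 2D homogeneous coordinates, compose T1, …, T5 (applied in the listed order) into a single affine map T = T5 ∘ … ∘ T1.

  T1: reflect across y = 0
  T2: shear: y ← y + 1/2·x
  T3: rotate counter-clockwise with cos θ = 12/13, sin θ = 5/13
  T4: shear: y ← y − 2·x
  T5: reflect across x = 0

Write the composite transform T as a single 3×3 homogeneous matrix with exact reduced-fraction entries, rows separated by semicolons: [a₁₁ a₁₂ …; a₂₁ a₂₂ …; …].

T1 = [1 0 0; 0 -1 0; 0 0 1]
T2·T1 = [1 0 0; 1/2 -1 0; 0 0 1]
T3·…·T1 = [19/26 5/13 0; 11/13 -12/13 0; 0 0 1]
T4·…·T1 = [19/26 5/13 0; -8/13 -22/13 0; 0 0 1]
T5·…·T1 = [-19/26 -5/13 0; -8/13 -22/13 0; 0 0 1]

T = [-19/26 -5/13 0; -8/13 -22/13 0; 0 0 1]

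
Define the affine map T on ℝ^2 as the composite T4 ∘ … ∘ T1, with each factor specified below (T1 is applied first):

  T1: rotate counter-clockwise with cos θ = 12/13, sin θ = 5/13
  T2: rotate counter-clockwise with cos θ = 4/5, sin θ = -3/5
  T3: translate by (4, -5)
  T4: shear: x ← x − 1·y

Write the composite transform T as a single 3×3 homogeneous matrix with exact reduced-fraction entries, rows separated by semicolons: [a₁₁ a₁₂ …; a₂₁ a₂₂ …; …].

T = [79/65 -47/65 9; -16/65 63/65 -5; 0 0 1]

T1 = [12/13 -5/13 0; 5/13 12/13 0; 0 0 1]
T2·T1 = [63/65 16/65 0; -16/65 63/65 0; 0 0 1]
T3·…·T1 = [63/65 16/65 4; -16/65 63/65 -5; 0 0 1]
T4·…·T1 = [79/65 -47/65 9; -16/65 63/65 -5; 0 0 1]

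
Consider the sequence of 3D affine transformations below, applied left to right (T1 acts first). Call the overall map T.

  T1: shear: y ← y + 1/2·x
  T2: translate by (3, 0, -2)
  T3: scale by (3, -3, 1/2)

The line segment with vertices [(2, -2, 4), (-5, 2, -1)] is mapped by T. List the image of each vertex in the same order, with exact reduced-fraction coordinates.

T1 shear: y ← y + 1/2·x: (2, -2, 4) → (2, -1, 4); (-5, 2, -1) → (-5, -1/2, -1)
T2 translate by (3, 0, -2): (2, -1, 4) → (5, -1, 2); (-5, -1/2, -1) → (-2, -1/2, -3)
T3 scale by (3, -3, 1/2): (5, -1, 2) → (15, 3, 1); (-2, -1/2, -3) → (-6, 3/2, -3/2)

image vertices: (15, 3, 1), (-6, 3/2, -3/2)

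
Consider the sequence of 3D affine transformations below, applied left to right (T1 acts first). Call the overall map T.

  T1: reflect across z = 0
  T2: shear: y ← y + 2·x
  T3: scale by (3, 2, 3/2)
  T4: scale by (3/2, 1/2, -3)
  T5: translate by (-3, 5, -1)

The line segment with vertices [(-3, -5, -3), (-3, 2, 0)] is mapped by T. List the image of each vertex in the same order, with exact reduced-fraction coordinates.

image vertices: (-33/2, -6, -29/2), (-33/2, 1, -1)

T1 reflect across z = 0: (-3, -5, -3) → (-3, -5, 3); (-3, 2, 0) → (-3, 2, 0)
T2 shear: y ← y + 2·x: (-3, -5, 3) → (-3, -11, 3); (-3, 2, 0) → (-3, -4, 0)
T3 scale by (3, 2, 3/2): (-3, -11, 3) → (-9, -22, 9/2); (-3, -4, 0) → (-9, -8, 0)
T4 scale by (3/2, 1/2, -3): (-9, -22, 9/2) → (-27/2, -11, -27/2); (-9, -8, 0) → (-27/2, -4, 0)
T5 translate by (-3, 5, -1): (-27/2, -11, -27/2) → (-33/2, -6, -29/2); (-27/2, -4, 0) → (-33/2, 1, -1)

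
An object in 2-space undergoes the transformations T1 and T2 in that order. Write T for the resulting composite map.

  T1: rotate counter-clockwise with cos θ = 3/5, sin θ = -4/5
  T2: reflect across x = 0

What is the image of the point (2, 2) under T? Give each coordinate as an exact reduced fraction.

T1 rotate counter-clockwise with cos θ = 3/5, sin θ = -4/5: (2, 2) → (14/5, -2/5)
T2 reflect across x = 0: (14/5, -2/5) → (-14/5, -2/5)

T(p) = (-14/5, -2/5)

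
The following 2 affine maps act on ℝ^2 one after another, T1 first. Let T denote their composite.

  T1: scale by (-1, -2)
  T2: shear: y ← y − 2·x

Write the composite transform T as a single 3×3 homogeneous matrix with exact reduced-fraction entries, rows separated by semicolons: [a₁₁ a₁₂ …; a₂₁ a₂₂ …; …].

T1 = [-1 0 0; 0 -2 0; 0 0 1]
T2·T1 = [-1 0 0; 2 -2 0; 0 0 1]

T = [-1 0 0; 2 -2 0; 0 0 1]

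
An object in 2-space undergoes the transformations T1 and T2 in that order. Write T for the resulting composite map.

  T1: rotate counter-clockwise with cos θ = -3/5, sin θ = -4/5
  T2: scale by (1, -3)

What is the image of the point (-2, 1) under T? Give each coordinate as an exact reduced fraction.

T(p) = (2, -3)

T1 rotate counter-clockwise with cos θ = -3/5, sin θ = -4/5: (-2, 1) → (2, 1)
T2 scale by (1, -3): (2, 1) → (2, -3)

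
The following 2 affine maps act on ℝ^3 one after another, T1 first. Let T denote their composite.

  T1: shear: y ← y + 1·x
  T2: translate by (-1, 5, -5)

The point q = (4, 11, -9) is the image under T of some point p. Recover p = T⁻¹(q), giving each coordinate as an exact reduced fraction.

p = (5, 1, -4)

T1 = [1 0 0 0; 1 1 0 0; 0 0 1 0; 0 0 0 1]
T2·T1 = [1 0 0 -1; 1 1 0 5; 0 0 1 -5; 0 0 0 1]
det M = 1; M⁻¹ = [1 0 0 1; -1 1 0 -6; 0 0 1 5; 0 0 0 1]
M⁻¹ · (4, 11, -9)ᵀ = (5, 1, -4)ᵀ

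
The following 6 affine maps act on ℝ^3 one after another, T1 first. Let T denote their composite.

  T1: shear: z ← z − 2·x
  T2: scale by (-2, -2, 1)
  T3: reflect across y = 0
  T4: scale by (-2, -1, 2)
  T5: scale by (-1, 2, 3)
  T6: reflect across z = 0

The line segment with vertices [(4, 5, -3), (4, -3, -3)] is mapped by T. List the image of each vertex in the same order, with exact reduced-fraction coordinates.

image vertices: (-16, -20, 66), (-16, 12, 66)

T1 shear: z ← z − 2·x: (4, 5, -3) → (4, 5, -11); (4, -3, -3) → (4, -3, -11)
T2 scale by (-2, -2, 1): (4, 5, -11) → (-8, -10, -11); (4, -3, -11) → (-8, 6, -11)
T3 reflect across y = 0: (-8, -10, -11) → (-8, 10, -11); (-8, 6, -11) → (-8, -6, -11)
T4 scale by (-2, -1, 2): (-8, 10, -11) → (16, -10, -22); (-8, -6, -11) → (16, 6, -22)
T5 scale by (-1, 2, 3): (16, -10, -22) → (-16, -20, -66); (16, 6, -22) → (-16, 12, -66)
T6 reflect across z = 0: (-16, -20, -66) → (-16, -20, 66); (-16, 12, -66) → (-16, 12, 66)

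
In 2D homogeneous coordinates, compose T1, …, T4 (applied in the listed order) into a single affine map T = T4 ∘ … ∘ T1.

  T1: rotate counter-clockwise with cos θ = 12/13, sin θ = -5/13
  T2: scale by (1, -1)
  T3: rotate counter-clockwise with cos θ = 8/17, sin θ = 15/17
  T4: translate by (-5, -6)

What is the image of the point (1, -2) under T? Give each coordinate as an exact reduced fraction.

T(p) = (-1524/221, -1064/221)

T1 rotate counter-clockwise with cos θ = 12/13, sin θ = -5/13: (1, -2) → (2/13, -29/13)
T2 scale by (1, -1): (2/13, -29/13) → (2/13, 29/13)
T3 rotate counter-clockwise with cos θ = 8/17, sin θ = 15/17: (2/13, 29/13) → (-419/221, 262/221)
T4 translate by (-5, -6): (-419/221, 262/221) → (-1524/221, -1064/221)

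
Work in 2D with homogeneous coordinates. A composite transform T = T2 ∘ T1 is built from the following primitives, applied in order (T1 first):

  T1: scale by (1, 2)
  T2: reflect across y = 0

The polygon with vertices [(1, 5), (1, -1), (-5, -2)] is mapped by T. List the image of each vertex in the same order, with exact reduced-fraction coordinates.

image vertices: (1, -10), (1, 2), (-5, 4)

T1 scale by (1, 2): (1, 5) → (1, 10); (1, -1) → (1, -2); (-5, -2) → (-5, -4)
T2 reflect across y = 0: (1, 10) → (1, -10); (1, -2) → (1, 2); (-5, -4) → (-5, 4)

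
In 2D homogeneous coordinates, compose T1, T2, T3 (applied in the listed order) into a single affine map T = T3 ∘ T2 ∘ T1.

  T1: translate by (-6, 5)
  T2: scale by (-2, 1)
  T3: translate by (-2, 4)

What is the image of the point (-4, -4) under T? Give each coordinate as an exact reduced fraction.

T1 translate by (-6, 5): (-4, -4) → (-10, 1)
T2 scale by (-2, 1): (-10, 1) → (20, 1)
T3 translate by (-2, 4): (20, 1) → (18, 5)

T(p) = (18, 5)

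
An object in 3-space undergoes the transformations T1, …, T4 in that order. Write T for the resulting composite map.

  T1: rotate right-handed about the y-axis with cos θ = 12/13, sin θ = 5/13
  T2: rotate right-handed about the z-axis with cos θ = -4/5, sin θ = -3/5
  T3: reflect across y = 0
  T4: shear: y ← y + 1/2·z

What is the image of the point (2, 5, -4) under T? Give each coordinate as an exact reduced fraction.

T1 rotate right-handed about the y-axis with cos θ = 12/13, sin θ = 5/13: (2, 5, -4) → (4/13, 5, -58/13)
T2 rotate right-handed about the z-axis with cos θ = -4/5, sin θ = -3/5: (4/13, 5, -58/13) → (179/65, -272/65, -58/13)
T3 reflect across y = 0: (179/65, -272/65, -58/13) → (179/65, 272/65, -58/13)
T4 shear: y ← y + 1/2·z: (179/65, 272/65, -58/13) → (179/65, 127/65, -58/13)

T(p) = (179/65, 127/65, -58/13)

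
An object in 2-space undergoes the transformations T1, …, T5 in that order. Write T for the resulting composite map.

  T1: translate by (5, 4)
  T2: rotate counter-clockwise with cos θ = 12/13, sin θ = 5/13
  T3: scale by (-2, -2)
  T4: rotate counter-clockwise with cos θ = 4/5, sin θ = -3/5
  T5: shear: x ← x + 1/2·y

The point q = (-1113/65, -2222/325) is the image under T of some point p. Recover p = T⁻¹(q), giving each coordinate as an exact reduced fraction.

T1 = [1 0 5; 0 1 4; 0 0 1]
T2·T1 = [12/13 -5/13 40/13; 5/13 12/13 73/13; 0 0 1]
T3·…·T1 = [-24/13 10/13 -80/13; -10/13 -24/13 -146/13; 0 0 1]
T4·…·T1 = [-126/65 -32/65 -758/65; 32/65 -126/65 -344/65; 0 0 1]
T5·…·T1 = [-22/13 -19/13 -186/13; 32/65 -126/65 -344/65; 0 0 1]
det M = 4; M⁻¹ = [-63/130 19/52 -5; -8/65 -11/26 -4; 0 0 1]
M⁻¹ · (-1113/65, -2222/325)ᵀ = (4/5, 1)ᵀ

p = (4/5, 1)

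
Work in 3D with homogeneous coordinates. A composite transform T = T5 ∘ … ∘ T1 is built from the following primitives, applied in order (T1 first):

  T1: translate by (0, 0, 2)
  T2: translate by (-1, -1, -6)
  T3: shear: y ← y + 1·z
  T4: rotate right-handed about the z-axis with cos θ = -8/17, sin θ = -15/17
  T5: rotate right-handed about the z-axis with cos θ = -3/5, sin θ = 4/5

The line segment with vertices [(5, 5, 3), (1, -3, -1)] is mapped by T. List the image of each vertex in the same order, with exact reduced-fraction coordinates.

image vertices: (297/85, 304/85, -1), (117/85, -756/85, -5)

T1 translate by (0, 0, 2): (5, 5, 3) → (5, 5, 5); (1, -3, -1) → (1, -3, 1)
T2 translate by (-1, -1, -6): (5, 5, 5) → (4, 4, -1); (1, -3, 1) → (0, -4, -5)
T3 shear: y ← y + 1·z: (4, 4, -1) → (4, 3, -1); (0, -4, -5) → (0, -9, -5)
T4 rotate right-handed about the z-axis with cos θ = -8/17, sin θ = -15/17: (4, 3, -1) → (13/17, -84/17, -1); (0, -9, -5) → (-135/17, 72/17, -5)
T5 rotate right-handed about the z-axis with cos θ = -3/5, sin θ = 4/5: (13/17, -84/17, -1) → (297/85, 304/85, -1); (-135/17, 72/17, -5) → (117/85, -756/85, -5)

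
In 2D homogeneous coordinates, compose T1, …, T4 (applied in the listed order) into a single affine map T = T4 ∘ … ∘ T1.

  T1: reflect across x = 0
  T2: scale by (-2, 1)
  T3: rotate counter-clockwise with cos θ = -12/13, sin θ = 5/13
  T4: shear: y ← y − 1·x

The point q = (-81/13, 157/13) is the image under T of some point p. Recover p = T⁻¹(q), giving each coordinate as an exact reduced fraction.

p = (4, -3)

T1 = [-1 0 0; 0 1 0; 0 0 1]
T2·T1 = [2 0 0; 0 1 0; 0 0 1]
T3·…·T1 = [-24/13 -5/13 0; 10/13 -12/13 0; 0 0 1]
T4·…·T1 = [-24/13 -5/13 0; 34/13 -7/13 0; 0 0 1]
det M = 2; M⁻¹ = [-7/26 5/26 0; -17/13 -12/13 0; 0 0 1]
M⁻¹ · (-81/13, 157/13)ᵀ = (4, -3)ᵀ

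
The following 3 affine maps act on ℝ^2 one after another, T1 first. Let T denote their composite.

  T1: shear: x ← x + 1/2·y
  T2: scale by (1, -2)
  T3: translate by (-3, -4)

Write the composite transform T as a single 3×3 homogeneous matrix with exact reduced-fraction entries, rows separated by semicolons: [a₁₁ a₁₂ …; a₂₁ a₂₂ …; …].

T = [1 1/2 -3; 0 -2 -4; 0 0 1]

T1 = [1 1/2 0; 0 1 0; 0 0 1]
T2·T1 = [1 1/2 0; 0 -2 0; 0 0 1]
T3·…·T1 = [1 1/2 -3; 0 -2 -4; 0 0 1]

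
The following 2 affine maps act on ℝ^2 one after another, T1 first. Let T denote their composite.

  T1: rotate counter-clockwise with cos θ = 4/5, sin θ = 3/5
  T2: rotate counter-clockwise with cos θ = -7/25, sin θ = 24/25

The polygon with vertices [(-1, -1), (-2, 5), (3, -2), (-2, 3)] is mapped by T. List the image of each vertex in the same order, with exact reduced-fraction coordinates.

T1 rotate counter-clockwise with cos θ = 4/5, sin θ = 3/5: (-1, -1) → (-1/5, -7/5); (-2, 5) → (-23/5, 14/5); (3, -2) → (18/5, 1/5); (-2, 3) → (-17/5, 6/5)
T2 rotate counter-clockwise with cos θ = -7/25, sin θ = 24/25: (-1/5, -7/5) → (7/5, 1/5); (-23/5, 14/5) → (-7/5, -26/5); (18/5, 1/5) → (-6/5, 17/5); (-17/5, 6/5) → (-1/5, -18/5)

image vertices: (7/5, 1/5), (-7/5, -26/5), (-6/5, 17/5), (-1/5, -18/5)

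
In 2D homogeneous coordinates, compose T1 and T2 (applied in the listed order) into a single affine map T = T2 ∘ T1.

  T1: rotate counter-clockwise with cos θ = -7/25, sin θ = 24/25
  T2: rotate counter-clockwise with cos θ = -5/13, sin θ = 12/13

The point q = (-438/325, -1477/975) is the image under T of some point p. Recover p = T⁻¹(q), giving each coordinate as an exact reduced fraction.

p = (2, 1/3)

T1 = [-7/25 -24/25 0; 24/25 -7/25 0; 0 0 1]
T2·T1 = [-253/325 204/325 0; -204/325 -253/325 0; 0 0 1]
det M = 1; M⁻¹ = [-253/325 -204/325 0; 204/325 -253/325 0; 0 0 1]
M⁻¹ · (-438/325, -1477/975)ᵀ = (2, 1/3)ᵀ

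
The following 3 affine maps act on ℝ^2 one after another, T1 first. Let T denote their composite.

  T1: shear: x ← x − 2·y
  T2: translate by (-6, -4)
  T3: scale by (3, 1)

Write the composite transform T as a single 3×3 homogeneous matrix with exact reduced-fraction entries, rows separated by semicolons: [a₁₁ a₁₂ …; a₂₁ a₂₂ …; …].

T1 = [1 -2 0; 0 1 0; 0 0 1]
T2·T1 = [1 -2 -6; 0 1 -4; 0 0 1]
T3·…·T1 = [3 -6 -18; 0 1 -4; 0 0 1]

T = [3 -6 -18; 0 1 -4; 0 0 1]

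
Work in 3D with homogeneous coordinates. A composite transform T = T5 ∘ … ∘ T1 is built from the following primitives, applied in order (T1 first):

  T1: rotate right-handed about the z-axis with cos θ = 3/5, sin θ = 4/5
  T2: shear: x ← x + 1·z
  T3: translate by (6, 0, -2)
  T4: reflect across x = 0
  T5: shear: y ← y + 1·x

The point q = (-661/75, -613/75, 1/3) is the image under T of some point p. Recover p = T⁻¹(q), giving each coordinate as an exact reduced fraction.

p = (4/5, 0, 7/3)

T1 = [3/5 -4/5 0 0; 4/5 3/5 0 0; 0 0 1 0; 0 0 0 1]
T2·T1 = [3/5 -4/5 1 0; 4/5 3/5 0 0; 0 0 1 0; 0 0 0 1]
T3·…·T1 = [3/5 -4/5 1 6; 4/5 3/5 0 0; 0 0 1 -2; 0 0 0 1]
T4·…·T1 = [-3/5 4/5 -1 -6; 4/5 3/5 0 0; 0 0 1 -2; 0 0 0 1]
T5·…·T1 = [-3/5 4/5 -1 -6; 1/5 7/5 -1 -6; 0 0 1 -2; 0 0 0 1]
det M = -1; M⁻¹ = [-7/5 4/5 -3/5 -24/5; 1/5 3/5 4/5 32/5; 0 0 1 2; 0 0 0 1]
M⁻¹ · (-661/75, -613/75, 1/3)ᵀ = (4/5, 0, 7/3)ᵀ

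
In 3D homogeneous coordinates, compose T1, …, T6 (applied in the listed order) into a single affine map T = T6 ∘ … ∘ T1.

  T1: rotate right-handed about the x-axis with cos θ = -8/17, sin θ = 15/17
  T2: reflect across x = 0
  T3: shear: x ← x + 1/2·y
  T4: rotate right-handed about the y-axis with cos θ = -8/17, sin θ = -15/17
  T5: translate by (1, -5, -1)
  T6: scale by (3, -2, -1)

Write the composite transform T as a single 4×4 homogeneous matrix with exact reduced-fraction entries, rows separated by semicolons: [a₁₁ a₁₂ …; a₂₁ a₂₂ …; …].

T = [24/17 -579/289 540/289 3; 0 16/17 30/17 10; 15/17 180/289 97/578 1; 0 0 0 1]

T1 = [1 0 0 0; 0 -8/17 -15/17 0; 0 15/17 -8/17 0; 0 0 0 1]
T2·T1 = [-1 0 0 0; 0 -8/17 -15/17 0; 0 15/17 -8/17 0; 0 0 0 1]
T3·…·T1 = [-1 -4/17 -15/34 0; 0 -8/17 -15/17 0; 0 15/17 -8/17 0; 0 0 0 1]
T4·…·T1 = [8/17 -193/289 180/289 0; 0 -8/17 -15/17 0; -15/17 -180/289 -97/578 0; 0 0 0 1]
T5·…·T1 = [8/17 -193/289 180/289 1; 0 -8/17 -15/17 -5; -15/17 -180/289 -97/578 -1; 0 0 0 1]
T6·…·T1 = [24/17 -579/289 540/289 3; 0 16/17 30/17 10; 15/17 180/289 97/578 1; 0 0 0 1]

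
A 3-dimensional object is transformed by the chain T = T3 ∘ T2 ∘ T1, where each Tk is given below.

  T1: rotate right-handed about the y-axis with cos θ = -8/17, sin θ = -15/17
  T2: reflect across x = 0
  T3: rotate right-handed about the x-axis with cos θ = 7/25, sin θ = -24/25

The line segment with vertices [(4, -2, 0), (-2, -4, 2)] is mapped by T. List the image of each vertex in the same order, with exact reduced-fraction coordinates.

T1 rotate right-handed about the y-axis with cos θ = -8/17, sin θ = -15/17: (4, -2, 0) → (-32/17, -2, 60/17); (-2, -4, 2) → (-14/17, -4, -46/17)
T2 reflect across x = 0: (-32/17, -2, 60/17) → (32/17, -2, 60/17); (-14/17, -4, -46/17) → (14/17, -4, -46/17)
T3 rotate right-handed about the x-axis with cos θ = 7/25, sin θ = -24/25: (32/17, -2, 60/17) → (32/17, 1202/425, 1236/425); (14/17, -4, -46/17) → (14/17, -316/85, 262/85)

image vertices: (32/17, 1202/425, 1236/425), (14/17, -316/85, 262/85)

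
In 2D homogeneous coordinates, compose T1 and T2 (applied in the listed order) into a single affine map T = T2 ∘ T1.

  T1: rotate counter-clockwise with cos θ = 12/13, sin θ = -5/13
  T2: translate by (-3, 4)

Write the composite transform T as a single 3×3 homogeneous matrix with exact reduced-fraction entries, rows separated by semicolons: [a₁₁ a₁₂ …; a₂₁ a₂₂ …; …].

T = [12/13 5/13 -3; -5/13 12/13 4; 0 0 1]

T1 = [12/13 5/13 0; -5/13 12/13 0; 0 0 1]
T2·T1 = [12/13 5/13 -3; -5/13 12/13 4; 0 0 1]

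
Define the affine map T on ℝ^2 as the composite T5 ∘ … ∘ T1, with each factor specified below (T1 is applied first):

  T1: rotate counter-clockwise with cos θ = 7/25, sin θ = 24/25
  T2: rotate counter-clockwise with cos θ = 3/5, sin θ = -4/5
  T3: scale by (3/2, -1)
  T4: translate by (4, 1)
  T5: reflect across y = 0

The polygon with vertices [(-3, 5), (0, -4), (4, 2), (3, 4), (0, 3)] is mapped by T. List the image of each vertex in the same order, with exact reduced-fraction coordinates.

image vertices: (-713/250, 328/125), (764/125, -593/125), (214/25, 57/25), (61/10, 19/5), (302/125, 226/125)

T1 rotate counter-clockwise with cos θ = 7/25, sin θ = 24/25: (-3, 5) → (-141/25, -37/25); (0, -4) → (96/25, -28/25); (4, 2) → (-4/5, 22/5); (3, 4) → (-3, 4); (0, 3) → (-72/25, 21/25)
T2 rotate counter-clockwise with cos θ = 3/5, sin θ = -4/5: (-141/25, -37/25) → (-571/125, 453/125); (96/25, -28/25) → (176/125, -468/125); (-4/5, 22/5) → (76/25, 82/25); (-3, 4) → (7/5, 24/5); (-72/25, 21/25) → (-132/125, 351/125)
T3 scale by (3/2, -1): (-571/125, 453/125) → (-1713/250, -453/125); (176/125, -468/125) → (264/125, 468/125); (76/25, 82/25) → (114/25, -82/25); (7/5, 24/5) → (21/10, -24/5); (-132/125, 351/125) → (-198/125, -351/125)
T4 translate by (4, 1): (-1713/250, -453/125) → (-713/250, -328/125); (264/125, 468/125) → (764/125, 593/125); (114/25, -82/25) → (214/25, -57/25); (21/10, -24/5) → (61/10, -19/5); (-198/125, -351/125) → (302/125, -226/125)
T5 reflect across y = 0: (-713/250, -328/125) → (-713/250, 328/125); (764/125, 593/125) → (764/125, -593/125); (214/25, -57/25) → (214/25, 57/25); (61/10, -19/5) → (61/10, 19/5); (302/125, -226/125) → (302/125, 226/125)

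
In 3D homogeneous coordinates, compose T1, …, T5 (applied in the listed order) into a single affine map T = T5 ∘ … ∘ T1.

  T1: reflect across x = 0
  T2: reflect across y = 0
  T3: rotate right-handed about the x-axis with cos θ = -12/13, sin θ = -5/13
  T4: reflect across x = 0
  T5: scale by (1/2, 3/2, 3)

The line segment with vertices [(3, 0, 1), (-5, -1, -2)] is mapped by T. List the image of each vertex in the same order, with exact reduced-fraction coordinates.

T1 reflect across x = 0: (3, 0, 1) → (-3, 0, 1); (-5, -1, -2) → (5, -1, -2)
T2 reflect across y = 0: (-3, 0, 1) → (-3, 0, 1); (5, -1, -2) → (5, 1, -2)
T3 rotate right-handed about the x-axis with cos θ = -12/13, sin θ = -5/13: (-3, 0, 1) → (-3, 5/13, -12/13); (5, 1, -2) → (5, -22/13, 19/13)
T4 reflect across x = 0: (-3, 5/13, -12/13) → (3, 5/13, -12/13); (5, -22/13, 19/13) → (-5, -22/13, 19/13)
T5 scale by (1/2, 3/2, 3): (3, 5/13, -12/13) → (3/2, 15/26, -36/13); (-5, -22/13, 19/13) → (-5/2, -33/13, 57/13)

image vertices: (3/2, 15/26, -36/13), (-5/2, -33/13, 57/13)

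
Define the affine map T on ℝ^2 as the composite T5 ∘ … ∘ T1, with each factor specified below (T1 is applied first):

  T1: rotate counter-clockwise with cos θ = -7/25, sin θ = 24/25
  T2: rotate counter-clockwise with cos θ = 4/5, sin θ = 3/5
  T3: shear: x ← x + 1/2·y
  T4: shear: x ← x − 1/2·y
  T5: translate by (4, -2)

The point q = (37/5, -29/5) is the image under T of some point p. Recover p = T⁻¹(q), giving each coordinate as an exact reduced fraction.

p = (-5, 1)

T1 = [-7/25 -24/25 0; 24/25 -7/25 0; 0 0 1]
T2·T1 = [-4/5 -3/5 0; 3/5 -4/5 0; 0 0 1]
T3·…·T1 = [-1/2 -1 0; 3/5 -4/5 0; 0 0 1]
T4·…·T1 = [-4/5 -3/5 0; 3/5 -4/5 0; 0 0 1]
T5·…·T1 = [-4/5 -3/5 4; 3/5 -4/5 -2; 0 0 1]
det M = 1; M⁻¹ = [-4/5 3/5 22/5; -3/5 -4/5 4/5; 0 0 1]
M⁻¹ · (37/5, -29/5)ᵀ = (-5, 1)ᵀ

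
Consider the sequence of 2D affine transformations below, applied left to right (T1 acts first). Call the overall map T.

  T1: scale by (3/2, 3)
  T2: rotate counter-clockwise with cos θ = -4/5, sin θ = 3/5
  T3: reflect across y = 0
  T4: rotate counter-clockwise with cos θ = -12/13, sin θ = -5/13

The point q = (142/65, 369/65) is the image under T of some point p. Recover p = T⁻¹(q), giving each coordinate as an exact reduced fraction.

p = (4, -1/3)

T1 = [3/2 0 0; 0 3 0; 0 0 1]
T2·T1 = [-6/5 -9/5 0; 9/10 -12/5 0; 0 0 1]
T3·…·T1 = [-6/5 -9/5 0; -9/10 12/5 0; 0 0 1]
T4·…·T1 = [99/130 168/65 0; 84/65 -99/65 0; 0 0 1]
det M = -9/2; M⁻¹ = [22/65 112/195 0; 56/195 -11/65 0; 0 0 1]
M⁻¹ · (142/65, 369/65)ᵀ = (4, -1/3)ᵀ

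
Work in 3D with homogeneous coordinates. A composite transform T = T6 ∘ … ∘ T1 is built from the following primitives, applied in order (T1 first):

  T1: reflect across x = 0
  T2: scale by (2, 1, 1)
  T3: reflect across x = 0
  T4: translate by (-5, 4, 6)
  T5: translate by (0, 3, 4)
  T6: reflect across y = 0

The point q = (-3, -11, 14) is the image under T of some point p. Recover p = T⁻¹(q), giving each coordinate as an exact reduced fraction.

p = (1, 4, 4)

T1 = [-1 0 0 0; 0 1 0 0; 0 0 1 0; 0 0 0 1]
T2·T1 = [-2 0 0 0; 0 1 0 0; 0 0 1 0; 0 0 0 1]
T3·…·T1 = [2 0 0 0; 0 1 0 0; 0 0 1 0; 0 0 0 1]
T4·…·T1 = [2 0 0 -5; 0 1 0 4; 0 0 1 6; 0 0 0 1]
T5·…·T1 = [2 0 0 -5; 0 1 0 7; 0 0 1 10; 0 0 0 1]
T6·…·T1 = [2 0 0 -5; 0 -1 0 -7; 0 0 1 10; 0 0 0 1]
det M = -2; M⁻¹ = [1/2 0 0 5/2; 0 -1 0 -7; 0 0 1 -10; 0 0 0 1]
M⁻¹ · (-3, -11, 14)ᵀ = (1, 4, 4)ᵀ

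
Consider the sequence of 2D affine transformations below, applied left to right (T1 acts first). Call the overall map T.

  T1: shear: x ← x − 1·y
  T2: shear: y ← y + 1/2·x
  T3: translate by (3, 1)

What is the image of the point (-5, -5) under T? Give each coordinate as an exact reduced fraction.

T(p) = (3, -4)

T1 shear: x ← x − 1·y: (-5, -5) → (0, -5)
T2 shear: y ← y + 1/2·x: (0, -5) → (0, -5)
T3 translate by (3, 1): (0, -5) → (3, -4)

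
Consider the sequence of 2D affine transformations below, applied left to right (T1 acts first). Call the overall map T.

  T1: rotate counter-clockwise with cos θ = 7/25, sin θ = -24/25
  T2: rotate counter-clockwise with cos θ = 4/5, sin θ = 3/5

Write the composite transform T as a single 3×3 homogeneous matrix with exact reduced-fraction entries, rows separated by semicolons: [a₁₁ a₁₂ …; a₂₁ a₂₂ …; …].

T = [4/5 3/5 0; -3/5 4/5 0; 0 0 1]

T1 = [7/25 24/25 0; -24/25 7/25 0; 0 0 1]
T2·T1 = [4/5 3/5 0; -3/5 4/5 0; 0 0 1]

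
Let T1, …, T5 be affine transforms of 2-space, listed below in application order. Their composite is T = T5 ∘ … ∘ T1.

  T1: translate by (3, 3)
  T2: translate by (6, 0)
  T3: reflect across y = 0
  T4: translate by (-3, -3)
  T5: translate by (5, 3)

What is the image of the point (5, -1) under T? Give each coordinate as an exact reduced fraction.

T(p) = (16, -2)

T1 translate by (3, 3): (5, -1) → (8, 2)
T2 translate by (6, 0): (8, 2) → (14, 2)
T3 reflect across y = 0: (14, 2) → (14, -2)
T4 translate by (-3, -3): (14, -2) → (11, -5)
T5 translate by (5, 3): (11, -5) → (16, -2)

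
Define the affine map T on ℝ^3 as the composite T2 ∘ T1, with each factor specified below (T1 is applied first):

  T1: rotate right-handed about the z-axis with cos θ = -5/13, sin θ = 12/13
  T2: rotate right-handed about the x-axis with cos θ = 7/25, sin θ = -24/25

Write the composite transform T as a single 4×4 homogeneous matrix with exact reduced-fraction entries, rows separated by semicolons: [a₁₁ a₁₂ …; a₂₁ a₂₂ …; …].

T = [-5/13 -12/13 0 0; 84/325 -7/65 24/25 0; -288/325 24/65 7/25 0; 0 0 0 1]

T1 = [-5/13 -12/13 0 0; 12/13 -5/13 0 0; 0 0 1 0; 0 0 0 1]
T2·T1 = [-5/13 -12/13 0 0; 84/325 -7/65 24/25 0; -288/325 24/65 7/25 0; 0 0 0 1]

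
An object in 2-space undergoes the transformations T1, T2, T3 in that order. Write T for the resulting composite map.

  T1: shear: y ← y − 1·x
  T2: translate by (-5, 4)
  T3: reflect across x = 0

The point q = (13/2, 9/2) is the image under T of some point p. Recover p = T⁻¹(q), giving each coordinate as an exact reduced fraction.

p = (-3/2, -1)

T1 = [1 0 0; -1 1 0; 0 0 1]
T2·T1 = [1 0 -5; -1 1 4; 0 0 1]
T3·…·T1 = [-1 0 5; -1 1 4; 0 0 1]
det M = -1; M⁻¹ = [-1 0 5; -1 1 1; 0 0 1]
M⁻¹ · (13/2, 9/2)ᵀ = (-3/2, -1)ᵀ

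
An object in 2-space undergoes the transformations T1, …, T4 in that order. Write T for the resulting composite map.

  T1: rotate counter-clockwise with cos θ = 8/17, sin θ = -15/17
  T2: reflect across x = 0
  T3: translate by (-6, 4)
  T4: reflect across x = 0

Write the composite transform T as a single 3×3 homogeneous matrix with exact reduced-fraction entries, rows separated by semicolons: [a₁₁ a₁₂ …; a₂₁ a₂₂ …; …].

T1 = [8/17 15/17 0; -15/17 8/17 0; 0 0 1]
T2·T1 = [-8/17 -15/17 0; -15/17 8/17 0; 0 0 1]
T3·…·T1 = [-8/17 -15/17 -6; -15/17 8/17 4; 0 0 1]
T4·…·T1 = [8/17 15/17 6; -15/17 8/17 4; 0 0 1]

T = [8/17 15/17 6; -15/17 8/17 4; 0 0 1]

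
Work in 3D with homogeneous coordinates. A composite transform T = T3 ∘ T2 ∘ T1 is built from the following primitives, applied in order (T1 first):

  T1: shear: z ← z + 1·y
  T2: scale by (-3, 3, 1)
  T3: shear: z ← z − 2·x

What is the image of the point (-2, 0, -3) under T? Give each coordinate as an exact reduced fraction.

T1 shear: z ← z + 1·y: (-2, 0, -3) → (-2, 0, -3)
T2 scale by (-3, 3, 1): (-2, 0, -3) → (6, 0, -3)
T3 shear: z ← z − 2·x: (6, 0, -3) → (6, 0, -15)

T(p) = (6, 0, -15)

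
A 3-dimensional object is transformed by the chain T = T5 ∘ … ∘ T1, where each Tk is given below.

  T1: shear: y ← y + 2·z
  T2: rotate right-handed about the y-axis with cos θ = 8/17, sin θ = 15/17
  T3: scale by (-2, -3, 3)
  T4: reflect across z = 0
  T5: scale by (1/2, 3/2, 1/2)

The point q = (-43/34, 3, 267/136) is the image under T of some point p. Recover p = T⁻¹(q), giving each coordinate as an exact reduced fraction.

T1 = [1 0 0 0; 0 1 2 0; 0 0 1 0; 0 0 0 1]
T2·T1 = [8/17 0 15/17 0; 0 1 2 0; -15/17 0 8/17 0; 0 0 0 1]
T3·…·T1 = [-16/17 0 -30/17 0; 0 -3 -6 0; -45/17 0 24/17 0; 0 0 0 1]
T4·…·T1 = [-16/17 0 -30/17 0; 0 -3 -6 0; 45/17 0 -24/17 0; 0 0 0 1]
T5·…·T1 = [-8/17 0 -15/17 0; 0 -9/2 -9 0; 45/34 0 -12/17 0; 0 0 0 1]
det M = -27/4; M⁻¹ = [-8/17 0 10/17 0; 30/17 -2/9 32/51 0; -15/17 0 -16/51 0; 0 0 0 1]
M⁻¹ · (-43/34, 3, 267/136)ᵀ = (7/4, -5/3, 1/2)ᵀ

p = (7/4, -5/3, 1/2)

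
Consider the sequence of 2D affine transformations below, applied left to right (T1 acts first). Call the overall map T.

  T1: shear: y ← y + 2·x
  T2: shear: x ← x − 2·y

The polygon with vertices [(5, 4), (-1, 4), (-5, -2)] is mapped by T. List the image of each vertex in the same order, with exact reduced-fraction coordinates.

T1 shear: y ← y + 2·x: (5, 4) → (5, 14); (-1, 4) → (-1, 2); (-5, -2) → (-5, -12)
T2 shear: x ← x − 2·y: (5, 14) → (-23, 14); (-1, 2) → (-5, 2); (-5, -12) → (19, -12)

image vertices: (-23, 14), (-5, 2), (19, -12)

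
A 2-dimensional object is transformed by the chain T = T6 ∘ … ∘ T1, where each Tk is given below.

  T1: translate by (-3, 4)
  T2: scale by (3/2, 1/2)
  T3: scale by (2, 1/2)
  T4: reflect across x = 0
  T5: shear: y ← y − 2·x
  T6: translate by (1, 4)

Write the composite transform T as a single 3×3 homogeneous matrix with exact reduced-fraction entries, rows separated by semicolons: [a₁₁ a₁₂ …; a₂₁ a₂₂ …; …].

T1 = [1 0 -3; 0 1 4; 0 0 1]
T2·T1 = [3/2 0 -9/2; 0 1/2 2; 0 0 1]
T3·…·T1 = [3 0 -9; 0 1/4 1; 0 0 1]
T4·…·T1 = [-3 0 9; 0 1/4 1; 0 0 1]
T5·…·T1 = [-3 0 9; 6 1/4 -17; 0 0 1]
T6·…·T1 = [-3 0 10; 6 1/4 -13; 0 0 1]

T = [-3 0 10; 6 1/4 -13; 0 0 1]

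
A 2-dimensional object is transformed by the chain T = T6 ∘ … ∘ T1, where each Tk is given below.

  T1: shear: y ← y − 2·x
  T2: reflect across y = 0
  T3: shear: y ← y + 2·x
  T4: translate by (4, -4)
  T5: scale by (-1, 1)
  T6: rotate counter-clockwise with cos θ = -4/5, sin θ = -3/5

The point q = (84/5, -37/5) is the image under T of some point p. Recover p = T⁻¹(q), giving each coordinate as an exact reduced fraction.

p = (5, 0)

T1 = [1 0 0; -2 1 0; 0 0 1]
T2·T1 = [1 0 0; 2 -1 0; 0 0 1]
T3·…·T1 = [1 0 0; 4 -1 0; 0 0 1]
T4·…·T1 = [1 0 4; 4 -1 -4; 0 0 1]
T5·…·T1 = [-1 0 -4; 4 -1 -4; 0 0 1]
T6·…·T1 = [16/5 -3/5 4/5; -13/5 4/5 28/5; 0 0 1]
det M = 1; M⁻¹ = [4/5 3/5 -4; 13/5 16/5 -20; 0 0 1]
M⁻¹ · (84/5, -37/5)ᵀ = (5, 0)ᵀ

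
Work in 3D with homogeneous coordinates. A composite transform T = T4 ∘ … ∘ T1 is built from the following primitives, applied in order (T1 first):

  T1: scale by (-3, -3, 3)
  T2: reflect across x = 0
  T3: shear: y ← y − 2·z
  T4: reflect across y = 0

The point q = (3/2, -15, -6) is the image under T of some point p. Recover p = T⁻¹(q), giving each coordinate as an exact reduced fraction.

T1 = [-3 0 0 0; 0 -3 0 0; 0 0 3 0; 0 0 0 1]
T2·T1 = [3 0 0 0; 0 -3 0 0; 0 0 3 0; 0 0 0 1]
T3·…·T1 = [3 0 0 0; 0 -3 -6 0; 0 0 3 0; 0 0 0 1]
T4·…·T1 = [3 0 0 0; 0 3 6 0; 0 0 3 0; 0 0 0 1]
det M = 27; M⁻¹ = [1/3 0 0 0; 0 1/3 -2/3 0; 0 0 1/3 0; 0 0 0 1]
M⁻¹ · (3/2, -15, -6)ᵀ = (1/2, -1, -2)ᵀ

p = (1/2, -1, -2)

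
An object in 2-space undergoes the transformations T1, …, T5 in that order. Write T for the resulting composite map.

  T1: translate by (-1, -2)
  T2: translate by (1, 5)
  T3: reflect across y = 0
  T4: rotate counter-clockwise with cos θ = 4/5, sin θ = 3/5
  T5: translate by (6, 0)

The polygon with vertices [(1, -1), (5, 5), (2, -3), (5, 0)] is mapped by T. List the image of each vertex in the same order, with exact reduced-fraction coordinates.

T1 translate by (-1, -2): (1, -1) → (0, -3); (5, 5) → (4, 3); (2, -3) → (1, -5); (5, 0) → (4, -2)
T2 translate by (1, 5): (0, -3) → (1, 2); (4, 3) → (5, 8); (1, -5) → (2, 0); (4, -2) → (5, 3)
T3 reflect across y = 0: (1, 2) → (1, -2); (5, 8) → (5, -8); (2, 0) → (2, 0); (5, 3) → (5, -3)
T4 rotate counter-clockwise with cos θ = 4/5, sin θ = 3/5: (1, -2) → (2, -1); (5, -8) → (44/5, -17/5); (2, 0) → (8/5, 6/5); (5, -3) → (29/5, 3/5)
T5 translate by (6, 0): (2, -1) → (8, -1); (44/5, -17/5) → (74/5, -17/5); (8/5, 6/5) → (38/5, 6/5); (29/5, 3/5) → (59/5, 3/5)

image vertices: (8, -1), (74/5, -17/5), (38/5, 6/5), (59/5, 3/5)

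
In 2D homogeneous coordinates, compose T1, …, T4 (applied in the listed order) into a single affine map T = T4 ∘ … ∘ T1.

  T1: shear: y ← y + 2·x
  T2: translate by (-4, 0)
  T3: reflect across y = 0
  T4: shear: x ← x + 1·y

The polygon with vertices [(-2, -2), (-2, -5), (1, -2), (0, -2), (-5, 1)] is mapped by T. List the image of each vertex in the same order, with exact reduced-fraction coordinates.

image vertices: (0, 6), (3, 9), (-3, 0), (-2, 2), (0, 9)

T1 shear: y ← y + 2·x: (-2, -2) → (-2, -6); (-2, -5) → (-2, -9); (1, -2) → (1, 0); (0, -2) → (0, -2); (-5, 1) → (-5, -9)
T2 translate by (-4, 0): (-2, -6) → (-6, -6); (-2, -9) → (-6, -9); (1, 0) → (-3, 0); (0, -2) → (-4, -2); (-5, -9) → (-9, -9)
T3 reflect across y = 0: (-6, -6) → (-6, 6); (-6, -9) → (-6, 9); (-3, 0) → (-3, 0); (-4, -2) → (-4, 2); (-9, -9) → (-9, 9)
T4 shear: x ← x + 1·y: (-6, 6) → (0, 6); (-6, 9) → (3, 9); (-3, 0) → (-3, 0); (-4, 2) → (-2, 2); (-9, 9) → (0, 9)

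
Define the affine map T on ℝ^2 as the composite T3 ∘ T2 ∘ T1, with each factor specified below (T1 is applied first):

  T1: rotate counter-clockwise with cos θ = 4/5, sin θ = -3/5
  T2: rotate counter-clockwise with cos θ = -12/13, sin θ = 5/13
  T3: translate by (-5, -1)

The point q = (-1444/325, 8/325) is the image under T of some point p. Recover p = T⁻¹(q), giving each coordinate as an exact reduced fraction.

p = (3/5, -1)

T1 = [4/5 3/5 0; -3/5 4/5 0; 0 0 1]
T2·T1 = [-33/65 -56/65 0; 56/65 -33/65 0; 0 0 1]
T3·…·T1 = [-33/65 -56/65 -5; 56/65 -33/65 -1; 0 0 1]
det M = 1; M⁻¹ = [-33/65 56/65 -109/65; -56/65 -33/65 -313/65; 0 0 1]
M⁻¹ · (-1444/325, 8/325)ᵀ = (3/5, -1)ᵀ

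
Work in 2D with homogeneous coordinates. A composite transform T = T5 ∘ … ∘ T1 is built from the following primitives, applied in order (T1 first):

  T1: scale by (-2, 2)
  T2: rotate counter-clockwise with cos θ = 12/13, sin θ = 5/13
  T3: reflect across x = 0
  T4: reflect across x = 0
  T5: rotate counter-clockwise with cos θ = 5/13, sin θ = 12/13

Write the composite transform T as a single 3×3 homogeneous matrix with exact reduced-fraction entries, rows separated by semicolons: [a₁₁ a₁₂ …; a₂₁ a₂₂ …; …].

T = [0 -2 0; -2 0 0; 0 0 1]

T1 = [-2 0 0; 0 2 0; 0 0 1]
T2·T1 = [-24/13 -10/13 0; -10/13 24/13 0; 0 0 1]
T3·…·T1 = [24/13 10/13 0; -10/13 24/13 0; 0 0 1]
T4·…·T1 = [-24/13 -10/13 0; -10/13 24/13 0; 0 0 1]
T5·…·T1 = [0 -2 0; -2 0 0; 0 0 1]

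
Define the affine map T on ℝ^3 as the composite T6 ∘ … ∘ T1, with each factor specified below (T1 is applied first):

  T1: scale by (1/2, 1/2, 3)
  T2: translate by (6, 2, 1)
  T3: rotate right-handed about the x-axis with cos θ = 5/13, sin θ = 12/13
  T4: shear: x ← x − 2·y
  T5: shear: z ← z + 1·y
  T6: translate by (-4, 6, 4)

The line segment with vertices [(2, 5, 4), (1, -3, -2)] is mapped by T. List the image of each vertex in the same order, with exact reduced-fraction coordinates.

image vertices: (306/13, -111/26, 75/26), (-185/26, 281/26, 191/26)

T1 scale by (1/2, 1/2, 3): (2, 5, 4) → (1, 5/2, 12); (1, -3, -2) → (1/2, -3/2, -6)
T2 translate by (6, 2, 1): (1, 5/2, 12) → (7, 9/2, 13); (1/2, -3/2, -6) → (13/2, 1/2, -5)
T3 rotate right-handed about the x-axis with cos θ = 5/13, sin θ = 12/13: (7, 9/2, 13) → (7, -267/26, 119/13); (13/2, 1/2, -5) → (13/2, 125/26, -19/13)
T4 shear: x ← x − 2·y: (7, -267/26, 119/13) → (358/13, -267/26, 119/13); (13/2, 125/26, -19/13) → (-81/26, 125/26, -19/13)
T5 shear: z ← z + 1·y: (358/13, -267/26, 119/13) → (358/13, -267/26, -29/26); (-81/26, 125/26, -19/13) → (-81/26, 125/26, 87/26)
T6 translate by (-4, 6, 4): (358/13, -267/26, -29/26) → (306/13, -111/26, 75/26); (-81/26, 125/26, 87/26) → (-185/26, 281/26, 191/26)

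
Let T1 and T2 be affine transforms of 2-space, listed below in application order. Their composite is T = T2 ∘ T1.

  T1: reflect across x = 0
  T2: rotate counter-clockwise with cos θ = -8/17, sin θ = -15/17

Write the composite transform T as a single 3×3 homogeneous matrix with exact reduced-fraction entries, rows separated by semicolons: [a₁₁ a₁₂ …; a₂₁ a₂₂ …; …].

T = [8/17 15/17 0; 15/17 -8/17 0; 0 0 1]

T1 = [-1 0 0; 0 1 0; 0 0 1]
T2·T1 = [8/17 15/17 0; 15/17 -8/17 0; 0 0 1]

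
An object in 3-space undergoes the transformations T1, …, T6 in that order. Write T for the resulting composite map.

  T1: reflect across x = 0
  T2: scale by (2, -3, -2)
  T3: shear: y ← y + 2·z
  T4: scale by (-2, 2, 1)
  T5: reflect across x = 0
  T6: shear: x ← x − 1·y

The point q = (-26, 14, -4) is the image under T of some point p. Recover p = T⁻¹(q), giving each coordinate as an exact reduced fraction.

p = (3, -5, 2)

T1 = [-1 0 0 0; 0 1 0 0; 0 0 1 0; 0 0 0 1]
T2·T1 = [-2 0 0 0; 0 -3 0 0; 0 0 -2 0; 0 0 0 1]
T3·…·T1 = [-2 0 0 0; 0 -3 -4 0; 0 0 -2 0; 0 0 0 1]
T4·…·T1 = [4 0 0 0; 0 -6 -8 0; 0 0 -2 0; 0 0 0 1]
T5·…·T1 = [-4 0 0 0; 0 -6 -8 0; 0 0 -2 0; 0 0 0 1]
T6·…·T1 = [-4 6 8 0; 0 -6 -8 0; 0 0 -2 0; 0 0 0 1]
det M = -48; M⁻¹ = [-1/4 -1/4 0 0; 0 -1/6 2/3 0; 0 0 -1/2 0; 0 0 0 1]
M⁻¹ · (-26, 14, -4)ᵀ = (3, -5, 2)ᵀ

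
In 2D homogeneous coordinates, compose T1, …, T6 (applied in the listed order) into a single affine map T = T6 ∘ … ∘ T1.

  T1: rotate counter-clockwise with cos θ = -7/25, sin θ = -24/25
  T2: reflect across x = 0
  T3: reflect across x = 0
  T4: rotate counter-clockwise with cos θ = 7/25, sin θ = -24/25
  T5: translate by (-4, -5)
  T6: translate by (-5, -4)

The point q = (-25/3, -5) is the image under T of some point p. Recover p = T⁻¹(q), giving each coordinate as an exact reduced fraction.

T1 = [-7/25 24/25 0; -24/25 -7/25 0; 0 0 1]
T2·T1 = [7/25 -24/25 0; -24/25 -7/25 0; 0 0 1]
T3·…·T1 = [-7/25 24/25 0; -24/25 -7/25 0; 0 0 1]
T4·…·T1 = [-1 0 0; 0 -1 0; 0 0 1]
T5·…·T1 = [-1 0 -4; 0 -1 -5; 0 0 1]
T6·…·T1 = [-1 0 -9; 0 -1 -9; 0 0 1]
det M = 1; M⁻¹ = [-1 0 -9; 0 -1 -9; 0 0 1]
M⁻¹ · (-25/3, -5)ᵀ = (-2/3, -4)ᵀ

p = (-2/3, -4)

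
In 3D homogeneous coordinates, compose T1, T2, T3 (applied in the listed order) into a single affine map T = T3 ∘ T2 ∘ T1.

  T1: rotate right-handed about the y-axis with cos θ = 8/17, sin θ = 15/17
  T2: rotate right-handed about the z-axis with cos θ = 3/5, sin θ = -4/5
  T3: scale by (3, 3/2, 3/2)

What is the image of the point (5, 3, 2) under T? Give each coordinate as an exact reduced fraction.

T1 rotate right-handed about the y-axis with cos θ = 8/17, sin θ = 15/17: (5, 3, 2) → (70/17, 3, -59/17)
T2 rotate right-handed about the z-axis with cos θ = 3/5, sin θ = -4/5: (70/17, 3, -59/17) → (414/85, -127/85, -59/17)
T3 scale by (3, 3/2, 3/2): (414/85, -127/85, -59/17) → (1242/85, -381/170, -177/34)

T(p) = (1242/85, -381/170, -177/34)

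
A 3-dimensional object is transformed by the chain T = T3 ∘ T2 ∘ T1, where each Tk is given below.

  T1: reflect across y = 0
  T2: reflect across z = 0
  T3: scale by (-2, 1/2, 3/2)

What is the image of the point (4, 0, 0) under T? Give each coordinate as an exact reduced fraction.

T(p) = (-8, 0, 0)

T1 reflect across y = 0: (4, 0, 0) → (4, 0, 0)
T2 reflect across z = 0: (4, 0, 0) → (4, 0, 0)
T3 scale by (-2, 1/2, 3/2): (4, 0, 0) → (-8, 0, 0)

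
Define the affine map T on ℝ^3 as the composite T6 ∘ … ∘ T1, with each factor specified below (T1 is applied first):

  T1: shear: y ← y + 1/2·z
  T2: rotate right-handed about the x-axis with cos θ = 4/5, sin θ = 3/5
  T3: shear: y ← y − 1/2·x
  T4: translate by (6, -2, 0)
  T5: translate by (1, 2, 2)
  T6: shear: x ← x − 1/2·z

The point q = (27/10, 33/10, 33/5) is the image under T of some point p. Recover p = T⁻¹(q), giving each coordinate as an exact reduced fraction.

p = (-1, 4, 2)

T1 = [1 0 0 0; 0 1 1/2 0; 0 0 1 0; 0 0 0 1]
T2·T1 = [1 0 0 0; 0 4/5 -1/5 0; 0 3/5 11/10 0; 0 0 0 1]
T3·…·T1 = [1 0 0 0; -1/2 4/5 -1/5 0; 0 3/5 11/10 0; 0 0 0 1]
T4·…·T1 = [1 0 0 6; -1/2 4/5 -1/5 -2; 0 3/5 11/10 0; 0 0 0 1]
T5·…·T1 = [1 0 0 7; -1/2 4/5 -1/5 0; 0 3/5 11/10 2; 0 0 0 1]
T6·…·T1 = [1 -3/10 -11/20 6; -1/2 4/5 -1/5 0; 0 3/5 11/10 2; 0 0 0 1]
det M = 1; M⁻¹ = [1 0 1/2 -7; 11/20 11/10 19/40 -17/4; -3/10 -3/5 13/20 1/2; 0 0 0 1]
M⁻¹ · (27/10, 33/10, 33/5)ᵀ = (-1, 4, 2)ᵀ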